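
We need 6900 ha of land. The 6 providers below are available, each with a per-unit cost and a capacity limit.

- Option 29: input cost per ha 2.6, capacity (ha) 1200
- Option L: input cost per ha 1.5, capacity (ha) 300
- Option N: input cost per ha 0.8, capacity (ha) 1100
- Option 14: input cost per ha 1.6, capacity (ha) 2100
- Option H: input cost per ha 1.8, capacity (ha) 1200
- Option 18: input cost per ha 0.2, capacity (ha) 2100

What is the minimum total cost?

Fill from the cheapest provider first.
Option 18 (0.2): use full 2100 ; 4800 ha to go.
Option N (0.8): use full 1100 ; 3700 ha to go.
Option L (1.5): use full 300 ; 3400 ha to go.
Take 2100 from Option 14 at 1.6 ; need 1300 more.
Option H (1.8): use full 1200 ; 100 ha to go.
Option 29 at 2.6: take 100 of its 1200 ; requirement met.
Cost = 2100×0.2 + 1100×0.8 + 300×1.5 + 2100×1.6 + 1200×1.8 + 100×2.6 = 7530.

7530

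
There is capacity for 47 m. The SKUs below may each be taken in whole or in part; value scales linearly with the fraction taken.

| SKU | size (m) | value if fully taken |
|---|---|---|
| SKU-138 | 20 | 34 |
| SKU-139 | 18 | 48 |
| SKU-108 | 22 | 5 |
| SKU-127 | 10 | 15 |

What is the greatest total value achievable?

Sort by value density: SKU-139 48/18≈2.67, SKU-138 34/20≈1.7, SKU-127 15/10≈1.5, SKU-108 5/22≈0.227.
Take all of SKU-139 (18 m, value 48) ; 29 m left.
Take all of SKU-138 (20 m, value 34) ; 9 m left.
Fill the last 9 m with part of SKU-127: 9/10 of it earns 13.5.
Total value = 95.5.

95.5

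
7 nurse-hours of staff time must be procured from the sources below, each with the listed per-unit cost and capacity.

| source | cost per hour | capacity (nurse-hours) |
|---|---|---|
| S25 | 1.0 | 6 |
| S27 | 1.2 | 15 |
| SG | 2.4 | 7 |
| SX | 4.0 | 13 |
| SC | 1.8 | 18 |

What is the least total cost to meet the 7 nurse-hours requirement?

7.2

Fill from the cheapest source first.
S25 at 1.0: take all 6 nurse-hours ; 1 still needed.
Take 1 from S27 at 1.2 to finish.
SC, SG, SX: unused.
Cost = 6×1.0 + 1×1.2 = 7.2.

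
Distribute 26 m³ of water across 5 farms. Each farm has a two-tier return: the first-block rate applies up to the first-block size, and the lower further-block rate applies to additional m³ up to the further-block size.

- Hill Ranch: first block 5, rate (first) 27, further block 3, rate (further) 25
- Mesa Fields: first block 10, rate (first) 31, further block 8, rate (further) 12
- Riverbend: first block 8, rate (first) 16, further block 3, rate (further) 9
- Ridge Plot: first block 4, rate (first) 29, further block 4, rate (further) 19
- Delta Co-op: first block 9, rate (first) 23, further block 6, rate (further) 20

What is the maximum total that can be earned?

Rank every tier by rate: Mesa Fields/tier1 31 > Ridge Plot/tier1 29 > Hill Ranch/tier1 27 > Hill Ranch/tier2 25 > Delta Co-op/tier1 23 > Delta Co-op/tier2 20 > Ridge Plot/tier2 19 > Riverbend/tier1 16 > Mesa Fields/tier2 12 > Riverbend/tier2 9.
Fill Mesa Fields tier1 block (10 at 31) — 16 left.
Fill Ridge Plot tier1 block (4 at 29) — 12 left.
Fill Hill Ranch tier1 block (5 at 27) — 7 left.
Fill Hill Ranch tier2 block (3 at 25) — 4 left.
4 remain; put them into Delta Co-op tier1 at 23.
Total = 31×10 + 29×4 + 27×5 + 25×3 + 23×4 = 728.

728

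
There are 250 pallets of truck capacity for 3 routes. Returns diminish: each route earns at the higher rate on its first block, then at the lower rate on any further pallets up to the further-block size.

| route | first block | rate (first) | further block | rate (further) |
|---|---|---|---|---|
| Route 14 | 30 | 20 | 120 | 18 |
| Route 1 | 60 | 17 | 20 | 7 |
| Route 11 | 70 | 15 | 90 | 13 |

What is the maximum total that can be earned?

Rank every tier by rate: Route 14/first 20 > Route 14/second 18 > Route 1/first 17 > Route 11/first 15 > Route 11/second 13 > Route 1/second 7.
Route 14 first at 20: fill all 30 — 220 left.
Route 14 second at 18: fill all 120 — 100 left.
Route 1 first at 17: fill all 60 — 40 left.
Route 11/first: +40 of 70 at 15; pool empty.
Total = 20×30 + 18×120 + 17×60 + 15×40 = 4380.

4380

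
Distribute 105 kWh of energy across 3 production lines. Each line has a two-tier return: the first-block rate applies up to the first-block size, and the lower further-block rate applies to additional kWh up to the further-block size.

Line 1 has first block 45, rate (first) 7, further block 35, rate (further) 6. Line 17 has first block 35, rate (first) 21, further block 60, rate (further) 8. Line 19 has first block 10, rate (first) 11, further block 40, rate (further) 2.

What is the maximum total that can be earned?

Rank every tier by rate: Line 17/tier1 21 > Line 19/tier1 11 > Line 17/tier2 8 > Line 1/tier1 7 > Line 1/tier2 6 > Line 19/tier2 2.
Fill Line 17 tier1 block (35 at 21) → 70 left.
Line 19/tier1 (11): +10 → 60 left.
Fill Line 17 tier2 block (60 at 8) → 0 left.
Total = 21×35 + 11×10 + 8×60 = 1325.

1325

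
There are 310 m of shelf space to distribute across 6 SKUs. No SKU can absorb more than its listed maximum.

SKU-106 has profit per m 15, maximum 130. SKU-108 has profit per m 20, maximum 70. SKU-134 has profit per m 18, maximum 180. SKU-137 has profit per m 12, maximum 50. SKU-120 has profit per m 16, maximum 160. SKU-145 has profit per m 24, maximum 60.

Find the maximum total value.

Order the SKUs by profit per m: SKU-145 24 > SKU-108 20 > SKU-134 18 > SKU-120 16 > SKU-106 15 > SKU-137 12.
SKU-145 takes 60 to reach its cap of 60 → 250 left.
SKU-108: +70 to 70 (cap) → 180 left.
SKU-134: +180 to 180 (cap) → 0 left.
Total = 20×70 + 18×180 + 24×60 = 6080.

6080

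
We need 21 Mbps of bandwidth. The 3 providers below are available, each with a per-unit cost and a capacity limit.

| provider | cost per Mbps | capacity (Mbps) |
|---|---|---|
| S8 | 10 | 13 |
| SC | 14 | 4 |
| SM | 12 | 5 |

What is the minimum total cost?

232

Fill from the cheapest provider first.
S8 (10): use full 13 — 8 Mbps to go.
SM at 12: take all 5 Mbps — 3 still needed.
Take 3 from SC at 14 to finish.
Cost = 13×10 + 5×12 + 3×14 = 232.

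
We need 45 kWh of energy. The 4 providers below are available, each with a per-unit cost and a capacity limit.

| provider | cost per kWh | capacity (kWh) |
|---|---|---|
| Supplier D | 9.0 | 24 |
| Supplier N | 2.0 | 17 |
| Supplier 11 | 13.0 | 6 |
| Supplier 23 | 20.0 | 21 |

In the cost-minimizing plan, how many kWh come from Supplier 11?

Use providers in increasing cost order.
Supplier N at 2.0: take all 17 kWh ; 28 still needed.
Take 24 from Supplier D at 9.0 ; need 4 more.
Supplier 11 (13.0): take the remaining 4 ; done.
Supplier 23: unused.

4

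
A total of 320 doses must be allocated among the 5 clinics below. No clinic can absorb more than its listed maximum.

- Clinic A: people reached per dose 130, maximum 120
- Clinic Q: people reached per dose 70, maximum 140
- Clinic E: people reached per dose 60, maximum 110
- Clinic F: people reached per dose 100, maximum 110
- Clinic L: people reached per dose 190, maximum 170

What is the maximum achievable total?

Order the clinics by people reached per dose: Clinic L 190 > Clinic A 130 > Clinic F 100 > Clinic Q 70 > Clinic E 60.
Clinic L: +170 to 170 (cap) → 150 left.
Give Clinic A 120 to hit its cap of 120 → 30 left.
Only 30 left; Clinic F takes them to reach 30.
Total = 130×120 + 100×30 + 190×170 = 50900.

50900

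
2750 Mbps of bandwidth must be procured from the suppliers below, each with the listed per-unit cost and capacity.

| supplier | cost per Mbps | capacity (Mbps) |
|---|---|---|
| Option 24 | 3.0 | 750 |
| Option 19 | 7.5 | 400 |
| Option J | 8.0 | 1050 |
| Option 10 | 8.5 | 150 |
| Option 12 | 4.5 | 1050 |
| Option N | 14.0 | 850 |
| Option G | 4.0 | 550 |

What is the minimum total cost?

12175

Use suppliers in increasing cost order.
Take 750 from Option 24 at 3.0 — need 2000 more.
Option G (4.0): use full 550 — 1450 Mbps to go.
Option 12 (4.5): use full 1050 — 400 Mbps to go.
Take 400 from Option 19 at 7.5 — need 0 more.
Option J, Option 10, Option N: unused.
Cost = 750×3.0 + 550×4.0 + 1050×4.5 + 400×7.5 = 12175.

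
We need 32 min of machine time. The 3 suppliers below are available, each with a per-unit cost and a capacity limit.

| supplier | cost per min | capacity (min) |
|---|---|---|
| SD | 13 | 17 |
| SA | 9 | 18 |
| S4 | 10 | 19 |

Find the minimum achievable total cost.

302

Fill from the cheapest supplier first.
SA (9): use full 18 ; 14 min to go.
S4 (10): take the remaining 14 ; done.
SD: unused.
Cost = 18×9 + 14×10 = 302.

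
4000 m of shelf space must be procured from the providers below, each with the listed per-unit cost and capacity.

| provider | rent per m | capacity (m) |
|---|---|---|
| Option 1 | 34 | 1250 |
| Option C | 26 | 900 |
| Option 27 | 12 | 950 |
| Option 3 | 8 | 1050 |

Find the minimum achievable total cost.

Use providers in increasing cost order.
Option 3 at 8: take all 1050 m → 2950 still needed.
Option 27 (12): use full 950 → 2000 m to go.
Option C (26): use full 900 → 1100 m to go.
Option 1 (34): take the remaining 1100 → done.
Cost = 1050×8 + 950×12 + 900×26 + 1100×34 = 80600.

80600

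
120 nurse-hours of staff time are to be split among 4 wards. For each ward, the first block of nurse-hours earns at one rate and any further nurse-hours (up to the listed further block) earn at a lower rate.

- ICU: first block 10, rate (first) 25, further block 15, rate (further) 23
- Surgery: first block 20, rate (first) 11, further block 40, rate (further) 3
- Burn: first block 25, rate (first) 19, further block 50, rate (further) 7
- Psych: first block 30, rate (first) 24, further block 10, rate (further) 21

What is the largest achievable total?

2290

Rank every tier by rate: ICU/T1 25 > Psych/T1 24 > ICU/T2 23 > Psych/T2 21 > Burn/T1 19 > Surgery/T1 11 > Burn/T2 7 > Surgery/T2 3.
ICU T1 at 25: fill all 10 — 110 left.
Fill Psych T1 block (30 at 24) — 80 left.
ICU/T2 (23): +15 — 65 left.
Psych/T2 (21): +10 — 55 left.
Fill Burn T1 block (25 at 19) — 30 left.
Surgery/T1 (11): +20 — 10 left.
Burn/T2: +10 of 50 at 7; pool empty.
Total = 25×10 + 24×30 + 23×15 + 21×10 + 19×25 + 11×20 + 7×10 = 2290.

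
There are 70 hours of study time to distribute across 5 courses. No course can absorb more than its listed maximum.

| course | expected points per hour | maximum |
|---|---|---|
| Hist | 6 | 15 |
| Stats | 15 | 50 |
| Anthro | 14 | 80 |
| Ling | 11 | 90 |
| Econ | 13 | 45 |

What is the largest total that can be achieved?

Highest expected points per hour first: Stats 15 > Anthro 14 > Econ 13 > Ling 11 > Hist 6.
Stats: +50 to 50 (cap) ; 20 left.
Anthro has room for 80 but only 20 remain, so it gets 20.
Total = 15×50 + 14×20 = 1030.

1030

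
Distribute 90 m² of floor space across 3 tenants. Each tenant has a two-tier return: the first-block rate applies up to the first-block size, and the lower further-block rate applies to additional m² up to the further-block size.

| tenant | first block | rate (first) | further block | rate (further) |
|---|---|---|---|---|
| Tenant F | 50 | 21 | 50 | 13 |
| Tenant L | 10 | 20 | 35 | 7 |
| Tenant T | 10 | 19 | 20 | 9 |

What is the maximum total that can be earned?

Treat each block as its own option and order by rate: Tenant F/tier1 21 > Tenant L/tier1 20 > Tenant T/tier1 19 > Tenant F/tier2 13 > Tenant T/tier2 9 > Tenant L/tier2 7.
Tenant F/tier1 (21): +50 — 40 left.
Tenant L tier1 at 20: fill all 10 — 30 left.
Tenant T tier1 at 19: fill all 10 — 20 left.
Tenant F tier2 at 13: only 20 left, fill 20.
Total = 21×50 + 20×10 + 19×10 + 13×20 = 1700.

1700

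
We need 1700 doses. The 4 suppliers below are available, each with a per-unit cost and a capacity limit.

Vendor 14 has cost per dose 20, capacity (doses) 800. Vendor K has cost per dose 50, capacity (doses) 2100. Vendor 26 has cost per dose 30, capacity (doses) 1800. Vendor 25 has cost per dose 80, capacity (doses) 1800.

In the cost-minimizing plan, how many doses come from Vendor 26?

Use suppliers in increasing cost order.
Take 800 from Vendor 14 at 20 → need 900 more.
Vendor 26 at 30: take 900 of its 1800 → requirement met.
Vendor K, Vendor 25: unused.

900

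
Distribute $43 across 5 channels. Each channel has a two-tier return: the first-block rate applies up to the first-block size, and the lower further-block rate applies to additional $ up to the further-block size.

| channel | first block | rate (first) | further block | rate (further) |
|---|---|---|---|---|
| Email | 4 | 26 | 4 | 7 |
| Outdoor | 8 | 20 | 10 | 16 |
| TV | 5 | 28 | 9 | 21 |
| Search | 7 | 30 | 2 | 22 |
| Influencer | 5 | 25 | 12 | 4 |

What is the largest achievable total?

1020

Rank every tier by rate: Search/T1 30 > TV/T1 28 > Email/T1 26 > Influencer/T1 25 > Search/T2 22 > TV/T2 21 > Outdoor/T1 20 > Outdoor/T2 16 > Email/T2 7 > Influencer/T2 4.
Search T1 at 30: fill all 7 — 36 left.
TV/T1 (28): +5 — 31 left.
Email T1 at 26: fill all 4 — 27 left.
Fill Influencer T1 block (5 at 25) — 22 left.
Fill Search T2 block (2 at 22) — 20 left.
TV/T2 (21): +9 — 11 left.
Fill Outdoor T1 block (8 at 20) — 3 left.
Outdoor T2 at 16: only 3 left, fill 3.
Total = 30×7 + 28×5 + 26×4 + 25×5 + 22×2 + 21×9 + 20×8 + 16×3 = 1020.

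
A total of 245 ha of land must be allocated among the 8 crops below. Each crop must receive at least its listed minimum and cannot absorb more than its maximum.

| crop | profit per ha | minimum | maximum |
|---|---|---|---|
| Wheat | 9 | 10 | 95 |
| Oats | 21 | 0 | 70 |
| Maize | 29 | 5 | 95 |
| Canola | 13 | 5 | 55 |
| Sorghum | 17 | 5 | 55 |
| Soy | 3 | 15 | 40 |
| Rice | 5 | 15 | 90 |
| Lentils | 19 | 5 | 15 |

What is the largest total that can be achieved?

5125

Meeting every minimum uses 10+0+5+5+5+15+15+5 = 60 ha, leaving 185.
Order the crops by profit per ha: Maize 29 > Oats 21 > Lentils 19 > Sorghum 17 > Canola 13 > Wheat 9 > Rice 5 > Soy 3.
Give Maize 90 more to hit its cap of 95 — 95 left.
Give Oats 70 more to hit its cap of 70 — 25 left.
Give Lentils 10 more to hit its cap of 15 — 15 left.
Sorghum has room for 50 more but only 15 remain, so it gets 20.
Total = 9×10 + 21×70 + 29×95 + 13×5 + 17×20 + 3×15 + 5×15 + 19×15 = 5125.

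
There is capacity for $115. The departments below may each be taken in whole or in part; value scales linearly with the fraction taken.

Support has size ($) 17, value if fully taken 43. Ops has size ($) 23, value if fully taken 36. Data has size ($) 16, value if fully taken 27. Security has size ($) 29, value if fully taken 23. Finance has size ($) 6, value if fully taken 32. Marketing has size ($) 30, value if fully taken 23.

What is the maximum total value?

179.4

Rank by value-to-size ratio: Finance 32/6≈5.33, Support 43/17≈2.53, Data 27/16≈1.69, Ops 36/23≈1.57, Security 23/29≈0.793, Marketing 23/30≈0.767.
Take all of Finance (6 $, value 32) — 109 $ left.
All 17 $ of Support fit (value 43) — 92 remain.
Data: take in full, 16 $ for value 27 — 76 left.
Take all of Ops (23 $, value 36) — 53 $ left.
Security: take in full, 29 $ for value 23 — 24 left.
24 $ left: a 24/30 share of Marketing gives 23×24/30 = 18.4.
Total value = 179.4.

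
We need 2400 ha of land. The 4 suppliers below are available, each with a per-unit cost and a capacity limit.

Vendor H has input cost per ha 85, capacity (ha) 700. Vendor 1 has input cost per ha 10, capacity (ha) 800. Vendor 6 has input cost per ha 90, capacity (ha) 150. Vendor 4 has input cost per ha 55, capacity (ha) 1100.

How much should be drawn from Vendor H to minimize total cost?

Cheapest first:
Take 800 from Vendor 1 at 10 — need 1600 more.
Vendor 4 (55): use full 1100 — 500 ha to go.
Take 500 from Vendor H at 85 to finish.
Vendor 6: unused.

500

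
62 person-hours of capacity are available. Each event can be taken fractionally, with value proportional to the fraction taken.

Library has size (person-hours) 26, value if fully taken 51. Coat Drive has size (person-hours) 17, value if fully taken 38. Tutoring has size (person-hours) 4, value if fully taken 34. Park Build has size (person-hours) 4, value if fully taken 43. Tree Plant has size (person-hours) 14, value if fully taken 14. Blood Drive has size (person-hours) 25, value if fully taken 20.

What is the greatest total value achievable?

Sort by value density: Park Build 43/4≈10.8, Tutoring 34/4≈8.5, Coat Drive 38/17≈2.24, Library 51/26≈1.96, Tree Plant 14/14≈1, Blood Drive 20/25≈0.8.
All 4 person-hours of Park Build fit (value 43) — 58 remain.
All 4 person-hours of Tutoring fit (value 34) — 54 remain.
Coat Drive: take in full, 17 person-hours for value 38 — 37 left.
Take all of Library (26 person-hours, value 51) — 11 person-hours left.
11 person-hours left: a 11/14 share of Tree Plant gives 14×11/14 = 11.
Total value = 177.

177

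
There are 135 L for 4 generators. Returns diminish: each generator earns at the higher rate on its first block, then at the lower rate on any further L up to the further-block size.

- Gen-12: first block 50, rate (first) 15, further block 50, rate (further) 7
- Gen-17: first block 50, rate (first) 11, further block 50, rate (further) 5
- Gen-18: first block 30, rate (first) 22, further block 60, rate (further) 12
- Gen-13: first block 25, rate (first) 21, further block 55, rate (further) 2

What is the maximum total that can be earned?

2295

Treat each block as its own option and order by rate: Gen-18/first 22 > Gen-13/first 21 > Gen-12/first 15 > Gen-18/second 12 > Gen-17/first 11 > Gen-12/second 7 > Gen-17/second 5 > Gen-13/second 2.
Fill Gen-18 first block (30 at 22) → 105 left.
Fill Gen-13 first block (25 at 21) → 80 left.
Fill Gen-12 first block (50 at 15) → 30 left.
Gen-18/second: +30 of 60 at 12; pool empty.
Total = 22×30 + 21×25 + 15×50 + 12×30 = 2295.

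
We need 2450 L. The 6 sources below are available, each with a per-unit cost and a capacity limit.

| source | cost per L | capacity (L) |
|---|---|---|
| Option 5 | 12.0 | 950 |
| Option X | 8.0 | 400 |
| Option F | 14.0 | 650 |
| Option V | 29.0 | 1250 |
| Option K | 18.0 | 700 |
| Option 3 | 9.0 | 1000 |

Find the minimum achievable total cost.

Fill from the cheapest source first.
Option X (8.0): use full 400 ; 2050 L to go.
Take 1000 from Option 3 at 9.0 ; need 1050 more.
Option 5 at 12.0: take all 950 L ; 100 still needed.
Option F at 14.0: take 100 of its 650 ; requirement met.
Option K, Option V: unused.
Cost = 400×8.0 + 1000×9.0 + 950×12.0 + 100×14.0 = 25000.

25000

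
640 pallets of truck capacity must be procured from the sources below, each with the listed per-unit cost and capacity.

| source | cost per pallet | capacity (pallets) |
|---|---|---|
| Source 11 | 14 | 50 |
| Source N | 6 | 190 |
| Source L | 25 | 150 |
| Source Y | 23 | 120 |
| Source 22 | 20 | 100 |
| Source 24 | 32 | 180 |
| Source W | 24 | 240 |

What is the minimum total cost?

Fill from the cheapest source first.
Source N at 6: take all 190 pallets → 450 still needed.
Source 11 at 14: take all 50 pallets → 400 still needed.
Take 100 from Source 22 at 20 → need 300 more.
Take 120 from Source Y at 23 → need 180 more.
Source W (24): take the remaining 180 → done.
Source L, Source 24: unused.
Cost = 190×6 + 50×14 + 100×20 + 120×23 + 180×24 = 10920.

10920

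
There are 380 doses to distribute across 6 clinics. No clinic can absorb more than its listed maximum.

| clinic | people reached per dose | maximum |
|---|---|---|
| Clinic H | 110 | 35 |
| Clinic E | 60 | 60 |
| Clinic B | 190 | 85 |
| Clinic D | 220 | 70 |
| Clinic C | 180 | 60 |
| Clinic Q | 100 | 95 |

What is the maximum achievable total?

Order the clinics by people reached per dose: Clinic D 220 > Clinic B 190 > Clinic C 180 > Clinic H 110 > Clinic Q 100 > Clinic E 60.
Give Clinic D 70 to hit its cap of 70 — 310 left.
Clinic B: +85 to 85 (cap) — 225 left.
Clinic C: +60 to 60 (cap) — 165 left.
Clinic H takes 35 to reach its cap of 35 — 130 left.
Clinic Q: +95 to 95 (cap) — 35 left.
Only 35 left; Clinic E takes them to reach 35.
Total = 110×35 + 60×35 + 190×85 + 220×70 + 180×60 + 100×95 = 57800.

57800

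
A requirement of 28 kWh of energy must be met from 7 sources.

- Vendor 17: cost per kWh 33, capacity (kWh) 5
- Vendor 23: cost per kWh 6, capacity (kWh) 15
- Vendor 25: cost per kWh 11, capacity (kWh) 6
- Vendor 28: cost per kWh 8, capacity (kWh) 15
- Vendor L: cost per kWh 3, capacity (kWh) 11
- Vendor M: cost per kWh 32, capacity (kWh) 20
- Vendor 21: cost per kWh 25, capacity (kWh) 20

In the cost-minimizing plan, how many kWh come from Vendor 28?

Use sources in increasing cost order.
Vendor L (3): use full 11 — 17 kWh to go.
Vendor 23 (6): use full 15 — 2 kWh to go.
Vendor 28 at 8: take 2 of its 15 — requirement met.
Vendor 25, Vendor 21, Vendor M, Vendor 17: unused.

2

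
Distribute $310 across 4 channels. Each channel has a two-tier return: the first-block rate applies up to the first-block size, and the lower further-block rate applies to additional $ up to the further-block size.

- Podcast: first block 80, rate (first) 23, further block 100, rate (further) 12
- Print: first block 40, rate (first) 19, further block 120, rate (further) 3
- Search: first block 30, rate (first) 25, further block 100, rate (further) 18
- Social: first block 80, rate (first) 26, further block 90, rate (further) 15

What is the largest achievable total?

6870

Order all 8 blocks by rate: Social/first 26 > Search/first 25 > Podcast/first 23 > Print/first 19 > Search/second 18 > Social/second 15 > Podcast/second 12 > Print/second 3.
Social/first (26): +80 ; 230 left.
Search first at 25: fill all 30 ; 200 left.
Podcast/first (23): +80 ; 120 left.
Print/first (19): +40 ; 80 left.
Search second at 18: only 80 left, fill 80.
Total = 26×80 + 25×30 + 23×80 + 19×40 + 18×80 = 6870.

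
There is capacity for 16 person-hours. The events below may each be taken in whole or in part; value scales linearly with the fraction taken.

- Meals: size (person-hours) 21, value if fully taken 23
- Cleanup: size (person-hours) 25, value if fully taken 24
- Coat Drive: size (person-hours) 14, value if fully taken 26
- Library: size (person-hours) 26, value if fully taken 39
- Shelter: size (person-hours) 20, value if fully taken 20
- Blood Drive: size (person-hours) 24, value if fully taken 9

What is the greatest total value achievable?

29

Sort by value density: Coat Drive 26/14≈1.86, Library 39/26≈1.5, Meals 23/21≈1.1, Shelter 20/20≈1, Cleanup 24/25≈0.96, Blood Drive 9/24≈0.375.
All 14 person-hours of Coat Drive fit (value 26) — 2 remain.
2 person-hours left: a 2/26 share of Library gives 39×2/26 = 3.
Total value = 29.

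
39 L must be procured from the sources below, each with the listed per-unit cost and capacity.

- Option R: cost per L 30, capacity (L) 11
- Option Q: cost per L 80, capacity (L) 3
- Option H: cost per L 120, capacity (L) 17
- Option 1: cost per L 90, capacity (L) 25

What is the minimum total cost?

2820

Cheapest first:
Take 11 from Option R at 30 — need 28 more.
Take 3 from Option Q at 80 — need 25 more.
Option 1 at 90: take all 25 L — 0 still needed.
Option H: unused.
Cost = 11×30 + 3×80 + 25×90 = 2820.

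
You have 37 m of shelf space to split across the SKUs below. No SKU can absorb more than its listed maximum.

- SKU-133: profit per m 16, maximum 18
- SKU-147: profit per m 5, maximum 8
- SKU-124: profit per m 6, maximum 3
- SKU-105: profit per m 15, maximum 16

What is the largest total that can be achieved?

Highest profit per m first: SKU-133 16 > SKU-105 15 > SKU-124 6 > SKU-147 5.
SKU-133 takes 18 to reach its cap of 18 — 19 left.
SKU-105 takes 16 to reach its cap of 16 — 3 left.
SKU-124 takes 3 to reach its cap of 3 — 0 left.
Total = 16×18 + 6×3 + 15×16 = 546.

546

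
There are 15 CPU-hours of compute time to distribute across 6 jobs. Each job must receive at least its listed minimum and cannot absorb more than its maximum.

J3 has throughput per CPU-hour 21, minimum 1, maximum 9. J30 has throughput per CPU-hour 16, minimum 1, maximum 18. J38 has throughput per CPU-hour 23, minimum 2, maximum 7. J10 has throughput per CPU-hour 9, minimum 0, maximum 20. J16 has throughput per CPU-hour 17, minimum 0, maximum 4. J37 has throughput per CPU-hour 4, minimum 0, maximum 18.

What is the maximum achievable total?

Meeting every minimum uses 1+1+2+0+0+0 = 4 CPU-hours, leaving 11.
Rank by throughput per CPU-hour: J38 23 > J3 21 > J16 17 > J30 16 > J10 9 > J37 4.
J38 takes 5 more to reach its cap of 7 → 6 left.
J3: +6 (room for 8) → 7. Pool exhausted.
Total = 21×7 + 16×1 + 23×7 = 324.

324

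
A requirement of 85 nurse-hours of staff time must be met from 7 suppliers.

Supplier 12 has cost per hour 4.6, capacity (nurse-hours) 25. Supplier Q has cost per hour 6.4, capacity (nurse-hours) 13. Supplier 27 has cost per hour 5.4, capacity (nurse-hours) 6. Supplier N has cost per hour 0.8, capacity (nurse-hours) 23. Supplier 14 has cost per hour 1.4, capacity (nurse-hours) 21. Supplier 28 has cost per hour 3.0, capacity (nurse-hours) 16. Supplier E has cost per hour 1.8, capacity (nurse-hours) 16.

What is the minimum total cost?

166

Use suppliers in increasing cost order.
Take 23 from Supplier N at 0.8 ; need 62 more.
Supplier 14 at 1.4: take all 21 nurse-hours ; 41 still needed.
Take 16 from Supplier E at 1.8 ; need 25 more.
Supplier 28 at 3.0: take all 16 nurse-hours ; 9 still needed.
Take 9 from Supplier 12 at 4.6 to finish.
Supplier 27, Supplier Q: unused.
Cost = 23×0.8 + 21×1.4 + 16×1.8 + 16×3.0 + 9×4.6 = 166.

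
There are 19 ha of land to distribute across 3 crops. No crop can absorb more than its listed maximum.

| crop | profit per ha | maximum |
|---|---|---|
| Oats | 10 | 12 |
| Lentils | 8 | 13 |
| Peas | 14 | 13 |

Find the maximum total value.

Highest profit per ha first: Peas 14 > Oats 10 > Lentils 8.
Give Peas 13 to hit its cap of 13 — 6 left.
Only 6 left; Oats takes them to reach 6.
Total = 10×6 + 14×13 = 242.

242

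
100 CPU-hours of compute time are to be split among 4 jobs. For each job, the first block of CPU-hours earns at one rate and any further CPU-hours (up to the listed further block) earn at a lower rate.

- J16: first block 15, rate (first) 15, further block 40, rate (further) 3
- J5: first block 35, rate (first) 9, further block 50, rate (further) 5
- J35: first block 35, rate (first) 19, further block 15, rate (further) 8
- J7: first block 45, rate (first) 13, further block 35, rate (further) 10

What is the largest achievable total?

1525

Order all 8 blocks by rate: J35/first 19 > J16/first 15 > J7/first 13 > J7/second 10 > J5/first 9 > J35/second 8 > J5/second 5 > J16/second 3.
J35 first at 19: fill all 35 → 65 left.
J16/first (15): +15 → 50 left.
J7 first at 13: fill all 45 → 5 left.
J7/second: +5 of 35 at 10; pool empty.
Total = 19×35 + 15×15 + 13×45 + 10×5 = 1525.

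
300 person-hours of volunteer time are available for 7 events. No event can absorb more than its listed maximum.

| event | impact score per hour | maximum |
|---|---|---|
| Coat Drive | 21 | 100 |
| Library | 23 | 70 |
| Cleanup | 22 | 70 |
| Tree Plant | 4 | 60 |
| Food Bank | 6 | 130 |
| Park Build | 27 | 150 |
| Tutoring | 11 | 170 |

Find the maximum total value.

Highest impact score per hour first: Park Build 27 > Library 23 > Cleanup 22 > Coat Drive 21 > Tutoring 11 > Food Bank 6 > Tree Plant 4.
Park Build: +150 to 150 (cap) → 150 left.
Give Library 70 to hit its cap of 70 → 80 left.
Cleanup takes 70 to reach its cap of 70 → 10 left.
Only 10 left; Coat Drive takes them to reach 10.
Total = 21×10 + 23×70 + 22×70 + 27×150 = 7410.

7410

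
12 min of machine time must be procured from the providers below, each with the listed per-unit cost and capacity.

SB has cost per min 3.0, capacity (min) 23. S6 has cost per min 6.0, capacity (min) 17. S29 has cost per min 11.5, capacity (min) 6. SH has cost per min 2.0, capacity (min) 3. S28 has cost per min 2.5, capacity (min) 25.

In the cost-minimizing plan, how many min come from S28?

9

Cheapest first:
SH at 2.0: take all 3 min → 9 still needed.
S28 (2.5): take the remaining 9 → done.
SB, S6, S29: unused.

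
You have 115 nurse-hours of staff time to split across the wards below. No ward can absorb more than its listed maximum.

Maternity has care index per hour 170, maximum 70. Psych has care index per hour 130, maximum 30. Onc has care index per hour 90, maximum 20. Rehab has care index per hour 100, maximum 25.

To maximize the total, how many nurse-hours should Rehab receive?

Order the wards by care index per hour: Maternity 170 > Psych 130 > Rehab 100 > Onc 90.
Give Maternity 70 to hit its cap of 70 — 45 left.
Psych takes 30 to reach its cap of 30 — 15 left.
Rehab: +15 (room for 25) → 15. Pool exhausted.

15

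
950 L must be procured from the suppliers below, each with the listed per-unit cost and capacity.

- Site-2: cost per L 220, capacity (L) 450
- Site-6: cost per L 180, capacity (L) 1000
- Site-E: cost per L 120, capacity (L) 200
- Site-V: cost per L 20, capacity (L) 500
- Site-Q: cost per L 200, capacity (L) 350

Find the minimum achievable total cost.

79000

Fill from the cheapest supplier first.
Take 500 from Site-V at 20 — need 450 more.
Site-E (120): use full 200 — 250 L to go.
Take 250 from Site-6 at 180 to finish.
Site-Q, Site-2: unused.
Cost = 500×20 + 200×120 + 250×180 = 79000.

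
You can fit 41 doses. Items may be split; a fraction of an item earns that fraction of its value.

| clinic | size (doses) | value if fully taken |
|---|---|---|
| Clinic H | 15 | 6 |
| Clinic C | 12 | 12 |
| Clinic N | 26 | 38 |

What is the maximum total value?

Sort by value density: Clinic N 38/26≈1.46, Clinic C 12/12≈1, Clinic H 6/15≈0.4.
Take all of Clinic N (26 doses, value 38) — 15 doses left.
Take all of Clinic C (12 doses, value 12) — 3 doses left.
3 doses left: a 3/15 share of Clinic H gives 6×3/15 = 1.2.
Total value = 51.2.

51.2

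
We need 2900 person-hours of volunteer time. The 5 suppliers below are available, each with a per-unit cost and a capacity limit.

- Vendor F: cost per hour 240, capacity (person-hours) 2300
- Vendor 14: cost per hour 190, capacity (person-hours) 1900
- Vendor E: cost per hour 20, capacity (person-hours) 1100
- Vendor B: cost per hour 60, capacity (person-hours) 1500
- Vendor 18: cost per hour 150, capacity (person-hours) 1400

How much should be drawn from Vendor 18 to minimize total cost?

300

Cheapest first:
Vendor E at 20: take all 1100 person-hours ; 1800 still needed.
Take 1500 from Vendor B at 60 ; need 300 more.
Vendor 18 (150): take the remaining 300 ; done.
Vendor 14, Vendor F: unused.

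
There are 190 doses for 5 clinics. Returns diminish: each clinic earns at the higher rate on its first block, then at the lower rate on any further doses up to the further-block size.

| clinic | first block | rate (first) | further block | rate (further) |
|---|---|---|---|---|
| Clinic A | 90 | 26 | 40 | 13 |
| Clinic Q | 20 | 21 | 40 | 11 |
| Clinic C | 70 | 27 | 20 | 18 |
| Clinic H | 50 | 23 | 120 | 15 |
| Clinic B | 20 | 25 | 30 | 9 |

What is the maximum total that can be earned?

Rank every tier by rate: Clinic C/T1 27 > Clinic A/T1 26 > Clinic B/T1 25 > Clinic H/T1 23 > Clinic Q/T1 21 > Clinic C/T2 18 > Clinic H/T2 15 > Clinic A/T2 13 > Clinic Q/T2 11 > Clinic B/T2 9.
Fill Clinic C T1 block (70 at 27) — 120 left.
Clinic A/T1 (26): +90 — 30 left.
Fill Clinic B T1 block (20 at 25) — 10 left.
Clinic H T1 at 23: only 10 left, fill 10.
Total = 27×70 + 26×90 + 25×20 + 23×10 = 4960.

4960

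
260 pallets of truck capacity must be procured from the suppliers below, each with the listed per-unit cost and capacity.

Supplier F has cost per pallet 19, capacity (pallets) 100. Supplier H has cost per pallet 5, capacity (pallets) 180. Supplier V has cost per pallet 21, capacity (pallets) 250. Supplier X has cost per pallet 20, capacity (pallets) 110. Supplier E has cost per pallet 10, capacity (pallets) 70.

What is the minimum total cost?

Fill from the cheapest supplier first.
Take 180 from Supplier H at 5 → need 80 more.
Take 70 from Supplier E at 10 → need 10 more.
Supplier F (19): take the remaining 10 → done.
Supplier X, Supplier V: unused.
Cost = 180×5 + 70×10 + 10×19 = 1790.

1790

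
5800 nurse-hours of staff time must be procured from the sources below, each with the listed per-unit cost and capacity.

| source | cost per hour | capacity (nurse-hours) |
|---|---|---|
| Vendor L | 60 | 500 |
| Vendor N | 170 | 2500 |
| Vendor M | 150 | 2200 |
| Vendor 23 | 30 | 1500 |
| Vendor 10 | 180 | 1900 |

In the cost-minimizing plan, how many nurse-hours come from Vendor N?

Use sources in increasing cost order.
Vendor 23 at 30: take all 1500 nurse-hours — 4300 still needed.
Vendor L at 60: take all 500 nurse-hours — 3800 still needed.
Vendor M (150): use full 2200 — 1600 nurse-hours to go.
Vendor N at 170: take 1600 of its 2500 — requirement met.
Vendor 10: unused.

1600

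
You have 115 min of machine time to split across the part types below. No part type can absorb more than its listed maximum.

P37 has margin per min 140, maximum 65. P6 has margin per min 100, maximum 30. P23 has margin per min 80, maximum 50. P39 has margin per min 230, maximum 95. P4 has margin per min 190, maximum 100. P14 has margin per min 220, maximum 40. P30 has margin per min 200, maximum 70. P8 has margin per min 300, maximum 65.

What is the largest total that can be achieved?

31000

Highest margin per min first: P8 300 > P39 230 > P14 220 > P30 200 > P4 190 > P37 140 > P6 100 > P23 80.
P8 takes 65 to reach its cap of 65 ; 50 left.
P39: +50 (room for 95) → 50. Pool exhausted.
Total = 230×50 + 300×65 = 31000.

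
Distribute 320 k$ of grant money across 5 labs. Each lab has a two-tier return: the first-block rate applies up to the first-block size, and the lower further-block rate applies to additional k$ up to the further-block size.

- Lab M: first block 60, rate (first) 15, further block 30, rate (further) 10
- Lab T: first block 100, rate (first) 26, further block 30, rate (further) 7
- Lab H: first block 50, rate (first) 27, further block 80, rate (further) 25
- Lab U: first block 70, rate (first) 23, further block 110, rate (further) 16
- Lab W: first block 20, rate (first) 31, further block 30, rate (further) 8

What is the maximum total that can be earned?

Rank every tier by rate: Lab W/first 31 > Lab H/first 27 > Lab T/first 26 > Lab H/second 25 > Lab U/first 23 > Lab U/second 16 > Lab M/first 15 > Lab M/second 10 > Lab W/second 8 > Lab T/second 7.
Lab W first at 31: fill all 20 ; 300 left.
Lab H first at 27: fill all 50 ; 250 left.
Fill Lab T first block (100 at 26) ; 150 left.
Lab H second at 25: fill all 80 ; 70 left.
Lab U/first (23): +70 ; 0 left.
Total = 31×20 + 27×50 + 26×100 + 25×80 + 23×70 = 8180.

8180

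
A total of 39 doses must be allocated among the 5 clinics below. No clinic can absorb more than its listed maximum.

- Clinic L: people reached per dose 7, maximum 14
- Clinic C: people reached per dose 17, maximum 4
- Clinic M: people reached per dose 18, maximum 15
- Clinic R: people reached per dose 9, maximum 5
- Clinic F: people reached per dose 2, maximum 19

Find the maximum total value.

483

Order the clinics by people reached per dose: Clinic M 18 > Clinic C 17 > Clinic R 9 > Clinic L 7 > Clinic F 2.
Give Clinic M 15 to hit its cap of 15 ; 24 left.
Give Clinic C 4 to hit its cap of 4 ; 20 left.
Clinic R: +5 to 5 (cap) ; 15 left.
Clinic L: +14 to 14 (cap) ; 1 left.
Only 1 left; Clinic F takes them to reach 1.
Total = 7×14 + 17×4 + 18×15 + 9×5 + 2×1 = 483.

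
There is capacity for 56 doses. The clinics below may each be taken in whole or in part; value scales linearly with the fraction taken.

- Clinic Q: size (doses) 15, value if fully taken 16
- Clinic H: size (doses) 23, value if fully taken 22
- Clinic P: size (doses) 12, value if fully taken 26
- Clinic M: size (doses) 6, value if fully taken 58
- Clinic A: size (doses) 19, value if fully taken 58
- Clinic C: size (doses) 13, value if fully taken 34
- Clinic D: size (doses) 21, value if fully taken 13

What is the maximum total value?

182.4

Best value per unit of size first: Clinic M 58/6≈9.67, Clinic A 58/19≈3.05, Clinic C 34/13≈2.62, Clinic P 26/12≈2.17, Clinic Q 16/15≈1.07, Clinic H 22/23≈0.957, Clinic D 13/21≈0.619.
Take all of Clinic M (6 doses, value 58) → 50 doses left.
All 19 doses of Clinic A fit (value 58) → 31 remain.
Take all of Clinic C (13 doses, value 34) → 18 doses left.
Clinic P: take in full, 12 doses for value 26 → 6 left.
6 doses left: a 6/15 share of Clinic Q gives 16×6/15 = 6.4.
Total value = 182.4.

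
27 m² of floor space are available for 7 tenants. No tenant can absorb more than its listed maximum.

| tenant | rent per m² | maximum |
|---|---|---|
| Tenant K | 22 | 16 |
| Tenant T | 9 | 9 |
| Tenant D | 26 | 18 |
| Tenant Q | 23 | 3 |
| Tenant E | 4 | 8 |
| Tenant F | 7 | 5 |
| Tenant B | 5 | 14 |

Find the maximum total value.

669

Order the tenants by rent per m²: Tenant D 26 > Tenant Q 23 > Tenant K 22 > Tenant T 9 > Tenant F 7 > Tenant B 5 > Tenant E 4.
Give Tenant D 18 to hit its cap of 18 — 9 left.
Give Tenant Q 3 to hit its cap of 3 — 6 left.
Tenant K has room for 16 but only 6 remain, so it gets 6.
Total = 22×6 + 26×18 + 23×3 = 669.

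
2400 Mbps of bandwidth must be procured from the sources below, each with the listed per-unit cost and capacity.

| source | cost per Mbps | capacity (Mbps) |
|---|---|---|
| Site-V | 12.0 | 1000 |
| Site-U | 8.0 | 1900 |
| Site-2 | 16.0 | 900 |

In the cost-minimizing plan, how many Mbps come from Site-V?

500

Use sources in increasing cost order.
Site-U at 8.0: take all 1900 Mbps — 500 still needed.
Site-V at 12.0: take 500 of its 1000 — requirement met.
Site-2: unused.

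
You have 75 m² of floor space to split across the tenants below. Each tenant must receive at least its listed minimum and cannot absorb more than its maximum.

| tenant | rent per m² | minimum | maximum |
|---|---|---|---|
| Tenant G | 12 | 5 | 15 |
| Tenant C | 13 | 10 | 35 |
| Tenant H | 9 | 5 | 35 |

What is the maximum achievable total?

860

Meeting every minimum uses 5+10+5 = 20 m², leaving 55.
Order the tenants by rent per m²: Tenant C 13 > Tenant G 12 > Tenant H 9.
Tenant C takes 25 more to reach its cap of 35 — 30 left.
Tenant G takes 10 more to reach its cap of 15 — 20 left.
Only 20 left; Tenant H takes them to reach 25.
Total = 12×15 + 13×35 + 9×25 = 860.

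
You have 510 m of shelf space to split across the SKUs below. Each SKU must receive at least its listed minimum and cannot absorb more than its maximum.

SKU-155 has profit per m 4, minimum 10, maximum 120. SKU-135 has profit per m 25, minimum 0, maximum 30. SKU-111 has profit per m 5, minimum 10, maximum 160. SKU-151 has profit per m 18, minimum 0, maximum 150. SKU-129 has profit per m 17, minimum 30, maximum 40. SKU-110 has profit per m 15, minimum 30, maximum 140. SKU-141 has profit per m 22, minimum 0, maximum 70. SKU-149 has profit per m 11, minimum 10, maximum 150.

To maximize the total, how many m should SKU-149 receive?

60

Meeting every minimum uses 10+0+10+0+30+30+0+10 = 90 m, leaving 420.
Order the SKUs by profit per m: SKU-135 25 > SKU-141 22 > SKU-151 18 > SKU-129 17 > SKU-110 15 > SKU-149 11 > SKU-111 5 > SKU-155 4.
SKU-135 takes 30 more to reach its cap of 30 ; 390 left.
SKU-141: +70 to 70 (cap) ; 320 left.
SKU-151 takes 150 more to reach its cap of 150 ; 170 left.
SKU-129: +10 to 40 (cap) ; 160 left.
SKU-110 takes 110 more to reach its cap of 140 ; 50 left.
SKU-149 has room for 140 more but only 50 remain, so it gets 60.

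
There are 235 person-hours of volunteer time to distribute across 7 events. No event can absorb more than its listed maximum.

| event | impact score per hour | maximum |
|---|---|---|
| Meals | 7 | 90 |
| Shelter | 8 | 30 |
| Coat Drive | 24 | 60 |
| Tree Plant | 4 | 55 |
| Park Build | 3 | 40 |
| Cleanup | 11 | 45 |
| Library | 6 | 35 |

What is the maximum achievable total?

Rank by impact score per hour: Coat Drive 24 > Cleanup 11 > Shelter 8 > Meals 7 > Library 6 > Tree Plant 4 > Park Build 3.
Give Coat Drive 60 to hit its cap of 60 → 175 left.
Cleanup takes 45 to reach its cap of 45 → 130 left.
Shelter takes 30 to reach its cap of 30 → 100 left.
Meals takes 90 to reach its cap of 90 → 10 left.
Library: +10 (room for 35) → 10. Pool exhausted.
Total = 7×90 + 8×30 + 24×60 + 11×45 + 6×10 = 2865.

2865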